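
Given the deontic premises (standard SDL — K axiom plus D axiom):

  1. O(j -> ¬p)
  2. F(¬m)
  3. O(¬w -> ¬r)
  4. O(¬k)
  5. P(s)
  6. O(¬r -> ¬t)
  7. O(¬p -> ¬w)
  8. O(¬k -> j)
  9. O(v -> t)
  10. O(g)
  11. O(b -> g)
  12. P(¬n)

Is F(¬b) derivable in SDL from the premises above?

Premise 11 is O(b -> g); even if O(g) held, inferring O(b) would be affirming the consequent — invalid.
No other premise forces O(b). An ideal world satisfying every premise can still have ¬b true, so F(¬b) is not derivable.

No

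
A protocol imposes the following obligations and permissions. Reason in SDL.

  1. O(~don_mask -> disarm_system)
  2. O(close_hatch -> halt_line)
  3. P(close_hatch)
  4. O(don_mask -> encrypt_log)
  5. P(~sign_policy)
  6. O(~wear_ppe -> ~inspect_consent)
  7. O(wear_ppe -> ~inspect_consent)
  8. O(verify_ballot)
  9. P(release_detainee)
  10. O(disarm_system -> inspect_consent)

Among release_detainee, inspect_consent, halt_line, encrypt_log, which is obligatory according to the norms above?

encrypt_log

By case analysis on wear_ppe: premise 7 gives O(wear_ppe -> ~inspect_consent) and premise 6 gives O(~wear_ppe -> ~inspect_consent), so O(~inspect_consent) either way.
Premise 10 is O(disarm_system -> inspect_consent); contrapositively O(~inspect_consent -> ~disarm_system). Since O(~inspect_consent) holds, K gives O(~disarm_system).
Premise 1, O(~don_mask -> disarm_system), contraposes to O(~disarm_system -> don_mask); with O(~disarm_system) we get O(don_mask).
Premise 4 is O(don_mask -> encrypt_log); since O(don_mask), deontic closure gives O(encrypt_log).
So O(encrypt_log) holds — encrypt_log is obligatory. None of the other listed options is made obligatory by any chain of premises.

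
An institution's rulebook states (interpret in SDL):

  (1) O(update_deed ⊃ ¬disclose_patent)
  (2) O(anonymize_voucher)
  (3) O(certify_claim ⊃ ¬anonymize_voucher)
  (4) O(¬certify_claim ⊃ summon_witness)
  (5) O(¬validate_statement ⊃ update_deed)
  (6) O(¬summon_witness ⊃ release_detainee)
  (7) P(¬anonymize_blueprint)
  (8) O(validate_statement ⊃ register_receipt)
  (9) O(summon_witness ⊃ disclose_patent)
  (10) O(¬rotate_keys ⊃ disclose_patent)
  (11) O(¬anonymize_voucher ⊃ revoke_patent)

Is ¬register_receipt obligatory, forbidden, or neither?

Premise 2 gives O(anonymize_voucher).
Premise 3 is O(certify_claim ⊃ ¬anonymize_voucher); contrapositively O(anonymize_voucher ⊃ ¬certify_claim). Since O(anonymize_voucher) holds, K gives O(¬certify_claim).
Premise 4 is O(¬certify_claim ⊃ summon_witness); since O(¬certify_claim), deontic closure gives O(summon_witness).
Applying K to premise 9 (O(summon_witness ⊃ disclose_patent)) and O(summon_witness) yields O(disclose_patent).
The contrapositive of premise 1 (O(update_deed ⊃ ¬disclose_patent)) is O(disclose_patent ⊃ ¬update_deed), and O(disclose_patent) is already established, so O(¬update_deed).
The contrapositive of premise 5 (O(¬validate_statement ⊃ update_deed)) is O(¬update_deed ⊃ validate_statement), and O(¬update_deed) is already established, so O(validate_statement).
Premise 8 is O(validate_statement ⊃ register_receipt); since O(validate_statement), deontic closure gives O(register_receipt).
Premises 6, 7, 10, 11 do not contribute to this derivation.
Thus O(register_receipt), which is F(¬register_receipt): ¬register_receipt is forbidden.

Forbidden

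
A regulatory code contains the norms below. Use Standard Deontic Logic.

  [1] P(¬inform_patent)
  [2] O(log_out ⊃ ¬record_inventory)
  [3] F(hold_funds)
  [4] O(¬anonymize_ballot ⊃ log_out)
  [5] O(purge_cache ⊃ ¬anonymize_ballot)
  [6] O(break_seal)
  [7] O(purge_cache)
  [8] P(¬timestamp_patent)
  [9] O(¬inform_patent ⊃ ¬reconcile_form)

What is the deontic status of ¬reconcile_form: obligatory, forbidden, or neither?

Premise 9 is O(¬inform_patent ⊃ ¬reconcile_form), but O(¬inform_patent) is not derivable from the premises (the permission P(¬inform_patent) asserts only ¬O(inform_patent), not O(¬inform_patent)), so it does not yield O(¬reconcile_form).
No premise or chain of K-axiom applications forces O(¬reconcile_form), and none forces O(reconcile_form). So ¬reconcile_form is neither obligatory nor forbidden under these norms.

Neither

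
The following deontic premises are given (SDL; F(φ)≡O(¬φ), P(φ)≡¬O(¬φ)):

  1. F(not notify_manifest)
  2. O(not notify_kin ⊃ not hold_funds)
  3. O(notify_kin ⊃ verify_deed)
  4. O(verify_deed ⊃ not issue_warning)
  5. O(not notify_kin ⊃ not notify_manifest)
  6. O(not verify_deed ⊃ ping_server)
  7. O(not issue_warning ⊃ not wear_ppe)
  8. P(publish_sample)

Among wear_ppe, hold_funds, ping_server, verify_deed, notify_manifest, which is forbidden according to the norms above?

wear_ppe

Premise 1 is F(not notify_manifest), i.e. O(notify_manifest).
The contrapositive of premise 5 (O(not notify_kin ⊃ not notify_manifest)) is O(notify_manifest ⊃ notify_kin), and O(notify_manifest) is already established, so O(notify_kin).
With premise 3, O(notify_kin ⊃ verify_deed), the K-axiom yields O(verify_deed).
Applying K to premise 4 (O(verify_deed ⊃ not issue_warning)) and O(verify_deed) yields O(not issue_warning).
From O(not issue_warning) and premise 7, O(not issue_warning ⊃ not wear_ppe), we obtain O(not wear_ppe).
So O(not wear_ppe) holds, i.e. wear_ppe is forbidden. None of the other listed options is forbidden under the premises.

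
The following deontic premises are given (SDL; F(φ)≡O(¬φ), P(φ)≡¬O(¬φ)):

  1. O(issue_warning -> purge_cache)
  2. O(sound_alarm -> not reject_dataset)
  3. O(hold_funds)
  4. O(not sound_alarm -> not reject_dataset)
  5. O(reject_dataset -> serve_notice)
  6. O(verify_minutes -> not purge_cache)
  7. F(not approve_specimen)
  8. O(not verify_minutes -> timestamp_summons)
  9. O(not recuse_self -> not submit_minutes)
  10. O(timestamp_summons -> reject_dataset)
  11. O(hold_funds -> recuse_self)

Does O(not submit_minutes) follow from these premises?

No

Premise 9 is O(not recuse_self -> not submit_minutes), but O(not recuse_self) is not derivable from the premises, so it does not yield O(not submit_minutes).
No other premise forces O(not submit_minutes). An ideal world satisfying every premise can still have not submit_minutes false, so O(not submit_minutes) is not derivable.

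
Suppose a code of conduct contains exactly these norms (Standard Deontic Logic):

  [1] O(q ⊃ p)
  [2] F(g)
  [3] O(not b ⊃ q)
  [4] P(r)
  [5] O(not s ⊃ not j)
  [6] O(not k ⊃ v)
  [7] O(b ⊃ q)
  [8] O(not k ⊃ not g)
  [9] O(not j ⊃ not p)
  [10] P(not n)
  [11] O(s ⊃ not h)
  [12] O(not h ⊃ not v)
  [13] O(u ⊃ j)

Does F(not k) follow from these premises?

Premises 7 and 3 are O(b ⊃ q) and O(not b ⊃ q); every ideal world satisfies b or not b, so in either case q holds — hence O(q).
Premise 1 is O(q ⊃ p); since O(q), deontic closure gives O(p).
The contrapositive of premise 9 (O(not j ⊃ not p)) is O(p ⊃ j), and O(p) is already established, so O(j).
Premise 5, O(not s ⊃ not j), contraposes to O(j ⊃ s); with O(j) we get O(s).
Premise 11 is O(s ⊃ not h); since O(s), deontic closure gives O(not h).
Premise 12 is O(not h ⊃ not v); since O(not h), deontic closure gives O(not v).
The contrapositive of premise 6 (O(not k ⊃ v)) is O(not v ⊃ k), and O(not v) is already established, so O(k).
Premises 2, 4, 8, 10, 13 do not contribute to this derivation.
So O(k) holds, i.e. F(not k). The claim follows.

Yes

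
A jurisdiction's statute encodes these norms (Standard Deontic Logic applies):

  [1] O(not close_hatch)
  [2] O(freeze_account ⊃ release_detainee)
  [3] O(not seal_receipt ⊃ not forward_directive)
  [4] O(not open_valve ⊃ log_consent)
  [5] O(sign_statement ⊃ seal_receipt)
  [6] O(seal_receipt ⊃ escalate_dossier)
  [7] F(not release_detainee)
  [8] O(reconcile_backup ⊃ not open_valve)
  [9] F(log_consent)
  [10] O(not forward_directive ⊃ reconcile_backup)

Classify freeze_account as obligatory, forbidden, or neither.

Premise 2 is O(freeze_account ⊃ release_detainee); even if O(release_detainee) held, inferring O(freeze_account) would be affirming the consequent — invalid.
No premise or chain of K-axiom applications forces O(freeze_account), and none forces O(not freeze_account). So freeze_account is neither obligatory nor forbidden under these norms.

Neither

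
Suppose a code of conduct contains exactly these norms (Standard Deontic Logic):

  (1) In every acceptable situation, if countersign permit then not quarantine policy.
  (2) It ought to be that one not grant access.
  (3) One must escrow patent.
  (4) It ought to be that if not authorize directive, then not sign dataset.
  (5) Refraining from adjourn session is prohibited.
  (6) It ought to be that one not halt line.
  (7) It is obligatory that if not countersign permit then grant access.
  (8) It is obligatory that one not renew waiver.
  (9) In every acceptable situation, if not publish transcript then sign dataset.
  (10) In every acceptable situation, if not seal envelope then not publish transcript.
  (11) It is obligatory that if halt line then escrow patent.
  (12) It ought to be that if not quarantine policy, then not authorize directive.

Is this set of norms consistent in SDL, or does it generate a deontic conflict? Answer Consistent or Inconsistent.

Premise 11 is O(halt_line → escrow_patent); even if O(escrow_patent) held, inferring O(halt_line) would be affirming the consequent — invalid.
So O(halt_line) is not derivable, and the apparent clash with O(¬halt_line) does not arise.
A world satisfying every obligation exists (e.g. adjourn_session=true, authorize_directive=false, countersign_permit=true, escrow_patent=true, grant_access=false, halt_line=false, publish_transcript=true, quarantine_policy=false, renew_waiver=false, seal_envelope=true, sign_dataset=false); no atom is both obligatory and forbidden, so the set is consistent.

Consistent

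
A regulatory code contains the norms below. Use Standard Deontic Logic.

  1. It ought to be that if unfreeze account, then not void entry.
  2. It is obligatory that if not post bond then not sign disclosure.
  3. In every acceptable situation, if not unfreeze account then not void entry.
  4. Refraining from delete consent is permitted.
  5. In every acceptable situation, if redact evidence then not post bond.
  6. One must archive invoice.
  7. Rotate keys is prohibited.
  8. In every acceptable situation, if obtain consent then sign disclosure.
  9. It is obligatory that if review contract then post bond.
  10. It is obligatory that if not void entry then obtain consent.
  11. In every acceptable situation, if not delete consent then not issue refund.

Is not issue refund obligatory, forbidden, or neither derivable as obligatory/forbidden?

Neither

Premise 11 is O(¬delete_consent → ¬issue_refund), but O(¬delete_consent) is not derivable from the premises (the permission P(¬delete_consent) asserts only ¬O(delete_consent), not O(¬delete_consent)), so it does not yield O(¬issue_refund).
No premise or chain of K-axiom applications forces O(¬issue_refund), and none forces O(issue_refund). So ¬issue_refund is neither obligatory nor forbidden under these norms.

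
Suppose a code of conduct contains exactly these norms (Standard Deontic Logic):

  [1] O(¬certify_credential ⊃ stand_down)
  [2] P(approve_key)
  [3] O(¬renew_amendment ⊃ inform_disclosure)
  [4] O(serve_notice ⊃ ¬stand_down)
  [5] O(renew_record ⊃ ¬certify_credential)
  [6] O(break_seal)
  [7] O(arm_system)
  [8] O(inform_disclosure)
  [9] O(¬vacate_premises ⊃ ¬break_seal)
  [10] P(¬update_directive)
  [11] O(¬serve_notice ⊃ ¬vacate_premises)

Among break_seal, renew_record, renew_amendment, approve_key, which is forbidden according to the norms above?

Premise 6 states O(break_seal) outright.
The contrapositive of premise 9 (O(¬vacate_premises ⊃ ¬break_seal)) is O(break_seal ⊃ vacate_premises), and O(break_seal) is already established, so O(vacate_premises).
Premise 11 is O(¬serve_notice ⊃ ¬vacate_premises); contrapositively O(vacate_premises ⊃ serve_notice). Since O(vacate_premises) holds, K gives O(serve_notice).
From O(serve_notice) and premise 4, O(serve_notice ⊃ ¬stand_down), we obtain O(¬stand_down).
The contrapositive of premise 1 (O(¬certify_credential ⊃ stand_down)) is O(¬stand_down ⊃ certify_credential), and O(¬stand_down) is already established, so O(certify_credential).
Premise 5 is O(renew_record ⊃ ¬certify_credential); contrapositively O(certify_credential ⊃ ¬renew_record). Since O(certify_credential) holds, K gives O(¬renew_record).
So O(¬renew_record) holds, i.e. renew_record is forbidden. None of the other listed options is forbidden under the premises.

renew_record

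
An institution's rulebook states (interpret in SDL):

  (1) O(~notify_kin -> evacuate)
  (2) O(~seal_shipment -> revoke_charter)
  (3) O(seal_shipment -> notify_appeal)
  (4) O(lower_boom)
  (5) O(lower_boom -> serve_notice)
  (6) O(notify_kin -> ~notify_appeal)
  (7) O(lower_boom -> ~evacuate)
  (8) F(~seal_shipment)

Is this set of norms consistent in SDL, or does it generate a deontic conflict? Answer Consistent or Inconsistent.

Inconsistent

Premise 8, F(~seal_shipment), is equivalent to O(seal_shipment).
With premise 3, O(seal_shipment -> notify_appeal), the K-axiom yields O(notify_appeal).
Premise 6, O(notify_kin -> ~notify_appeal), contraposes to O(notify_appeal -> ~notify_kin); with O(notify_appeal) we get O(~notify_kin).
Applying K to premise 1 (O(~notify_kin -> evacuate)) and O(~notify_kin) yields O(evacuate).
The contrapositive of premise 7 (O(lower_boom -> ~evacuate)) is O(evacuate -> ~lower_boom), and O(evacuate) is already established, so O(~lower_boom).
Yet premise 4 states O(lower_boom).
We now have both O(~lower_boom) and O(lower_boom) — lower_boom is simultaneously obligatory and forbidden, violating the D-axiom.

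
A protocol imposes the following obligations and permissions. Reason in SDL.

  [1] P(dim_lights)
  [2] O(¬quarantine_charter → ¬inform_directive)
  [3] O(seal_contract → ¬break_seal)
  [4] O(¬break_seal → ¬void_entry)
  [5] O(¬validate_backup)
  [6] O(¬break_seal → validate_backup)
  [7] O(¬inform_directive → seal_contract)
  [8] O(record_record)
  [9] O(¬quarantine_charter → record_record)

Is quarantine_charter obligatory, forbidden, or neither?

Obligatory

Premise 5 gives O(¬validate_backup).
Premise 6 is O(¬break_seal → validate_backup); contrapositively O(¬validate_backup → break_seal). Since O(¬validate_backup) holds, K gives O(break_seal).
Premise 3, O(seal_contract → ¬break_seal), contraposes to O(break_seal → ¬seal_contract); with O(break_seal) we get O(¬seal_contract).
Premise 7, O(¬inform_directive → seal_contract), contraposes to O(¬seal_contract → inform_directive); with O(¬seal_contract) we get O(inform_directive).
Premise 2 is O(¬quarantine_charter → ¬inform_directive); contrapositively O(inform_directive → quarantine_charter). Since O(inform_directive) holds, K gives O(quarantine_charter).
Premises 1, 4, 8, 9 do not contribute to this derivation.
Hence quarantine_charter is obligatory.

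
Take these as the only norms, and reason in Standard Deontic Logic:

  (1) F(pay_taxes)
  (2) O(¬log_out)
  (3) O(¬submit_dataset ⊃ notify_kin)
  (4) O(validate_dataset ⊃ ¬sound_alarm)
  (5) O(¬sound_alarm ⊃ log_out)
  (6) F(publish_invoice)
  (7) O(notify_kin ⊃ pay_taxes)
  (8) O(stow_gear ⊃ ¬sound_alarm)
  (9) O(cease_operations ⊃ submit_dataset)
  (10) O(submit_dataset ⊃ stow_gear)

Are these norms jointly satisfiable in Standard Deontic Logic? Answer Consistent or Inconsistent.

Inconsistent

Premise 1, F(pay_taxes), is equivalent to O(¬pay_taxes).
Premise 7, O(notify_kin ⊃ pay_taxes), contraposes to O(¬pay_taxes ⊃ ¬notify_kin); with O(¬pay_taxes) we get O(¬notify_kin).
The contrapositive of premise 3 (O(¬submit_dataset ⊃ notify_kin)) is O(¬notify_kin ⊃ submit_dataset), and O(¬notify_kin) is already established, so O(submit_dataset).
Applying K to premise 10 (O(submit_dataset ⊃ stow_gear)) and O(submit_dataset) yields O(stow_gear).
With premise 8, O(stow_gear ⊃ ¬sound_alarm), the K-axiom yields O(¬sound_alarm).
With premise 5, O(¬sound_alarm ⊃ log_out), the K-axiom yields O(log_out).
But premise 2 directly asserts O(¬log_out).
We now have both O(log_out) and O(¬log_out) — log_out is simultaneously obligatory and forbidden, violating the D-axiom.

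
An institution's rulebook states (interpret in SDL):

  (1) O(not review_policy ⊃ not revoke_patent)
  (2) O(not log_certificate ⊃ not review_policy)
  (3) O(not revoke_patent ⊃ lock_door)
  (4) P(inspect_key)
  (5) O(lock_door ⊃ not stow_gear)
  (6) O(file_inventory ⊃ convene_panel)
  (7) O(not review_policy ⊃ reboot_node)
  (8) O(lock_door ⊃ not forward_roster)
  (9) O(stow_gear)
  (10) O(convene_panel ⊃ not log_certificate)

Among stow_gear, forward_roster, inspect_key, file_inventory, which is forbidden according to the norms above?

file_inventory

From premise 9 we have O(stow_gear).
The contrapositive of premise 5 (O(lock_door ⊃ not stow_gear)) is O(stow_gear ⊃ not lock_door), and O(stow_gear) is already established, so O(not lock_door).
The contrapositive of premise 3 (O(not revoke_patent ⊃ lock_door)) is O(not lock_door ⊃ revoke_patent), and O(not lock_door) is already established, so O(revoke_patent).
The contrapositive of premise 1 (O(not review_policy ⊃ not revoke_patent)) is O(revoke_patent ⊃ review_policy), and O(revoke_patent) is already established, so O(review_policy).
Premise 2, O(not log_certificate ⊃ not review_policy), contraposes to O(review_policy ⊃ log_certificate); with O(review_policy) we get O(log_certificate).
Premise 10, O(convene_panel ⊃ not log_certificate), contraposes to O(log_certificate ⊃ not convene_panel); with O(log_certificate) we get O(not convene_panel).
Premise 6, O(file_inventory ⊃ convene_panel), contraposes to O(not convene_panel ⊃ not file_inventory); with O(not convene_panel) we get O(not file_inventory).
So O(not file_inventory) holds, i.e. file_inventory is forbidden. None of the other listed options is forbidden under the premises.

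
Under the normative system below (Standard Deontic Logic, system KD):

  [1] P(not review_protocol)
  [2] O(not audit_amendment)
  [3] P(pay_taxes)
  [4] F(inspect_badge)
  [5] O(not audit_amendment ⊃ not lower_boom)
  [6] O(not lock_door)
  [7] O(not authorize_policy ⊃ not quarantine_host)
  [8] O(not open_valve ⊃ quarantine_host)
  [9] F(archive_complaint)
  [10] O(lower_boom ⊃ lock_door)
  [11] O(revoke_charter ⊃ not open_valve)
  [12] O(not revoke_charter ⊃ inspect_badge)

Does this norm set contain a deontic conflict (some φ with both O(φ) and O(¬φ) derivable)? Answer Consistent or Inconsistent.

Premise 10 is O(lower_boom ⊃ lock_door), but O(lower_boom) is not derivable from the premises, so it does not yield O(lock_door).
So O(lock_door) is not derivable, and the apparent clash with O(not lock_door) does not arise.
A world satisfying every obligation exists (e.g. archive_complaint=false, audit_amendment=false, authorize_policy=true, inspect_badge=false, lock_door=false, lower_boom=false, open_valve=false, pay_taxes=false, quarantine_host=true, review_protocol=false, revoke_charter=true); no atom is both obligatory and forbidden, so the set is consistent.

Consistent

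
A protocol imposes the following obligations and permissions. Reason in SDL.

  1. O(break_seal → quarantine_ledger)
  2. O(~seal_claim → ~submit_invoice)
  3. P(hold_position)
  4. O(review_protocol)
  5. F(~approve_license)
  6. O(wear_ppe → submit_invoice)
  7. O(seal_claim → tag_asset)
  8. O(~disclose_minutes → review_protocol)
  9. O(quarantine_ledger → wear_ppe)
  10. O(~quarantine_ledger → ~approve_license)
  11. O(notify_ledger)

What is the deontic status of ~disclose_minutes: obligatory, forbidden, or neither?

Neither

Premise 8 is O(~disclose_minutes → review_protocol); even if O(review_protocol) held, inferring O(~disclose_minutes) would be affirming the consequent — invalid.
No premise or chain of K-axiom applications forces O(~disclose_minutes), and none forces O(disclose_minutes). So ~disclose_minutes is neither obligatory nor forbidden under these norms.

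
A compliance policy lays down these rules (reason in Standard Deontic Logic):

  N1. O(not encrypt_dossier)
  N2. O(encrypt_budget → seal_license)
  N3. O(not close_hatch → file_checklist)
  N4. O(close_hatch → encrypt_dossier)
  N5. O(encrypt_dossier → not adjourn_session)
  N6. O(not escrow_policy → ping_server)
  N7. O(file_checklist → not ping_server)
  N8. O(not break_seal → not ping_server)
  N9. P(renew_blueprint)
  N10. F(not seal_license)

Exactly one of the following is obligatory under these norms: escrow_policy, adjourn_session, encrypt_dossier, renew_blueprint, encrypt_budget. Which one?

escrow_policy

Premise 1 states O(not encrypt_dossier) outright.
The contrapositive of premise 4 (O(close_hatch → encrypt_dossier)) is O(not encrypt_dossier → not close_hatch), and O(not encrypt_dossier) is already established, so O(not close_hatch).
With premise 3, O(not close_hatch → file_checklist), the K-axiom yields O(file_checklist).
Applying K to premise 7 (O(file_checklist → not ping_server)) and O(file_checklist) yields O(not ping_server).
The contrapositive of premise 6 (O(not escrow_policy → ping_server)) is O(not ping_server → escrow_policy), and O(not ping_server) is already established, so O(escrow_policy).
So O(escrow_policy) holds — escrow_policy is obligatory. None of the other listed options is made obligatory by any chain of premises.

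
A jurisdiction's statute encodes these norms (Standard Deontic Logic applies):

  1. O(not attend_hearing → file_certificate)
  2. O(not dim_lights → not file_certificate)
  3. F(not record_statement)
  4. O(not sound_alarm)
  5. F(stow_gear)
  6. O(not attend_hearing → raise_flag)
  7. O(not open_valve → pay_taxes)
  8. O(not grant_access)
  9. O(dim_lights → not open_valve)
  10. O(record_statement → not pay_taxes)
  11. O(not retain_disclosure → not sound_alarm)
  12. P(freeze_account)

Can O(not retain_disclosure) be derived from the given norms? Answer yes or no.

Premise 11 is O(not retain_disclosure → not sound_alarm); even if O(not sound_alarm) held, inferring O(not retain_disclosure) would be affirming the consequent — invalid.
No other premise forces O(not retain_disclosure). An ideal world satisfying every premise can still have not retain_disclosure false, so O(not retain_disclosure) is not derivable.

No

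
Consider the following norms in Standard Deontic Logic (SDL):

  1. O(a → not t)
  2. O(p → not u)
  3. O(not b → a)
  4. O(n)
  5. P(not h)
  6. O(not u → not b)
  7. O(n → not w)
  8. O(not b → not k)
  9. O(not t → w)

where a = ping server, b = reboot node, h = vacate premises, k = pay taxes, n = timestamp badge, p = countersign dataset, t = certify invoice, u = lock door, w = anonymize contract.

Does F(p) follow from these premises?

Premise 4 gives O(n).
Premise 7 is O(n → not w); since O(n), deontic closure gives O(not w).
Premise 9 is O(not t → w); contrapositively O(not w → t). Since O(not w) holds, K gives O(t).
Premise 1, O(a → not t), contraposes to O(t → not a); with O(t) we get O(not a).
Premise 3 is O(not b → a); contrapositively O(not a → b). Since O(not a) holds, K gives O(b).
Premise 6 is O(not u → not b); contrapositively O(b → u). Since O(b) holds, K gives O(u).
Premise 2 is O(p → not u); contrapositively O(u → not p). Since O(u) holds, K gives O(not p).
Premises 5, 8 do not contribute to this derivation.
So O(not p) holds, i.e. F(p). The claim follows.

Yes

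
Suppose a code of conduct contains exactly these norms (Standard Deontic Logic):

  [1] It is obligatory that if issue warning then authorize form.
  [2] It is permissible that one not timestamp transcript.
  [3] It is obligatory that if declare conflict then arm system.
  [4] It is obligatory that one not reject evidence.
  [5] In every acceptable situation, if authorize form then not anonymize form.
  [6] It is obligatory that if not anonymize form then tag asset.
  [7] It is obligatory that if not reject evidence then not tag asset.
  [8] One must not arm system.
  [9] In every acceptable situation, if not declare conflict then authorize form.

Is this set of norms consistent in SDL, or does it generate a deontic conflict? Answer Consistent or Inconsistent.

F(arm_system) at premise 8 means O(¬arm_system).
Premise 3 is O(declare_conflict → arm_system); contrapositively O(¬arm_system → ¬declare_conflict). Since O(¬arm_system) holds, K gives O(¬declare_conflict).
Applying K to premise 9 (O(¬declare_conflict → authorize_form)) and O(¬declare_conflict) yields O(authorize_form).
With premise 5, O(authorize_form → ¬anonymize_form), the K-axiom yields O(¬anonymize_form).
With premise 6, O(¬anonymize_form → tag_asset), the K-axiom yields O(tag_asset).
The contrapositive of premise 7 (O(¬reject_evidence → ¬tag_asset)) is O(tag_asset → reject_evidence), and O(tag_asset) is already established, so O(reject_evidence).
Yet premise 4 states O(¬reject_evidence).
We now have both O(reject_evidence) and O(¬reject_evidence) — reject_evidence is simultaneously obligatory and forbidden, violating the D-axiom.

Inconsistent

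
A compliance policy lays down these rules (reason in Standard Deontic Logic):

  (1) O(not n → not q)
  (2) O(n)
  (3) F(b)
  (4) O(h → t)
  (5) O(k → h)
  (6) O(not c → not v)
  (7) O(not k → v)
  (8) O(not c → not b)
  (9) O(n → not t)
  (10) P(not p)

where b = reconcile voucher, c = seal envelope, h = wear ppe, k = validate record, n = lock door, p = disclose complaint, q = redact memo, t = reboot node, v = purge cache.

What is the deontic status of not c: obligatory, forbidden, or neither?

From premise 2 we have O(n).
Premise 9 is O(n → not t); since O(n), deontic closure gives O(not t).
Premise 4 is O(h → t); contrapositively O(not t → not h). Since O(not t) holds, K gives O(not h).
Premise 5 is O(k → h); contrapositively O(not h → not k). Since O(not h) holds, K gives O(not k).
Applying K to premise 7 (O(not k → v)) and O(not k) yields O(v).
The contrapositive of premise 6 (O(not c → not v)) is O(v → c), and O(v) is already established, so O(c).
Premises 1, 3, 8, 10 do not contribute to this derivation.
Thus O(c), which is F(not c): not c is forbidden.

Forbidden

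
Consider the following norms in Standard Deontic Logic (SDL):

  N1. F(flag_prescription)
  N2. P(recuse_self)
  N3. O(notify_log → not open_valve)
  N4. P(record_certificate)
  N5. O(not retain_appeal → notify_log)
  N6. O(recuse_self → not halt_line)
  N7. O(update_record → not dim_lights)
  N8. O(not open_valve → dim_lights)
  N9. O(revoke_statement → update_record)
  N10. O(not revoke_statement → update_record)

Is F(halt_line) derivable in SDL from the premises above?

Premise 6 is O(recuse_self → not halt_line), but O(recuse_self) is not derivable from the premises (the permission P(recuse_self) asserts only not O(not recuse_self), not O(recuse_self)), so it does not yield O(not halt_line).
No other premise forces O(not halt_line). An ideal world satisfying every premise can still have halt_line true, so F(halt_line) is not derivable.

No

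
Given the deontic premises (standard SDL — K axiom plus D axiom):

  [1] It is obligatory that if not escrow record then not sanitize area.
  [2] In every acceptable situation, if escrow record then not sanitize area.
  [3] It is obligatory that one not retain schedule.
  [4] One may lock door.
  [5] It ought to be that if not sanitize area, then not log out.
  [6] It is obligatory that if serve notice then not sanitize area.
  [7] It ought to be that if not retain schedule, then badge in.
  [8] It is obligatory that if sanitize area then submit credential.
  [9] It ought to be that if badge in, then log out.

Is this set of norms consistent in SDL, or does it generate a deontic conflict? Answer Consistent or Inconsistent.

By case analysis on ¬escrow_record: premise 1 gives O(¬escrow_record → ¬sanitize_area) and premise 2 gives O(escrow_record → ¬sanitize_area), so O(¬sanitize_area) either way.
Premise 5 is O(¬sanitize_area → ¬log_out); since O(¬sanitize_area), deontic closure gives O(¬log_out).
Premise 9 is O(badge_in → log_out); contrapositively O(¬log_out → ¬badge_in). Since O(¬log_out) holds, K gives O(¬badge_in).
Premise 7, O(¬retain_schedule → badge_in), contraposes to O(¬badge_in → retain_schedule); with O(¬badge_in) we get O(retain_schedule).
Yet premise 3 states O(¬retain_schedule).
We now have both O(retain_schedule) and O(¬retain_schedule) — retain_schedule is simultaneously obligatory and forbidden, violating the D-axiom.

Inconsistent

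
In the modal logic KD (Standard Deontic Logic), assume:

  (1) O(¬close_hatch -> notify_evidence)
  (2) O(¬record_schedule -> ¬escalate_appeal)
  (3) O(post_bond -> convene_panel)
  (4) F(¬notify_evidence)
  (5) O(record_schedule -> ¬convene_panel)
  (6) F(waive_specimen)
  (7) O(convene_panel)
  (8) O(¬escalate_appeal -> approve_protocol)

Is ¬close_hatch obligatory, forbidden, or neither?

Neither

Premise 1 is O(¬close_hatch -> notify_evidence); even if O(notify_evidence) held, inferring O(¬close_hatch) would be affirming the consequent — invalid.
No premise or chain of K-axiom applications forces O(¬close_hatch), and none forces O(close_hatch). So ¬close_hatch is neither obligatory nor forbidden under these norms.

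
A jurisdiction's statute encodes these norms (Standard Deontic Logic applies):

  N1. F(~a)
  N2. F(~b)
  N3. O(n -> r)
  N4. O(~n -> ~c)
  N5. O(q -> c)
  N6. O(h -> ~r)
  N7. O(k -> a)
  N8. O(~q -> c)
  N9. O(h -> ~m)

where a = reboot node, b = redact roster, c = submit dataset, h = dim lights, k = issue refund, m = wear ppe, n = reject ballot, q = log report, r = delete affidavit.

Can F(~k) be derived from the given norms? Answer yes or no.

Premise 7 is O(k -> a); even if O(a) held, inferring O(k) would be affirming the consequent — invalid.
No other premise forces O(k). An ideal world satisfying every premise can still have ~k true, so F(~k) is not derivable.

No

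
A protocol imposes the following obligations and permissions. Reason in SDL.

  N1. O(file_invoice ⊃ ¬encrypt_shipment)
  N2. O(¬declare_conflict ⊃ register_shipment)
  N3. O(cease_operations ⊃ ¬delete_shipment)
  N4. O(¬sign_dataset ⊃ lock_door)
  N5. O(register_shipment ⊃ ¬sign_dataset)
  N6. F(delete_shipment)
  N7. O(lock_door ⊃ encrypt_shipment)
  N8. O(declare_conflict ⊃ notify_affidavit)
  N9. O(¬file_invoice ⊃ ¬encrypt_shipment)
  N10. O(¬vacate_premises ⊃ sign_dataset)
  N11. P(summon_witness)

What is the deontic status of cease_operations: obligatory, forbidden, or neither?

Neither

Premise 3 is O(cease_operations ⊃ ¬delete_shipment); even if O(¬delete_shipment) held, inferring O(cease_operations) would be affirming the consequent — invalid.
No premise or chain of K-axiom applications forces O(cease_operations), and none forces O(¬cease_operations). So cease_operations is neither obligatory nor forbidden under these norms.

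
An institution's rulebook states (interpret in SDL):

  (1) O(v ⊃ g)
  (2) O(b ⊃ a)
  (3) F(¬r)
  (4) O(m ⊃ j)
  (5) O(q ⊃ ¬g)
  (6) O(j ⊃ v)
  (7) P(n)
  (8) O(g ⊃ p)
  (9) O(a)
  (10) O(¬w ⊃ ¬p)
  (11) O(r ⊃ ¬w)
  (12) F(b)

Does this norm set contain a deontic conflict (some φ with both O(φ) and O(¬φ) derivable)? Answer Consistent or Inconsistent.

Consistent

Premise 2 is O(b ⊃ a); even if O(a) held, inferring O(b) would be affirming the consequent — invalid.
So O(b) is not derivable, and the apparent clash with O(¬b) does not arise.
A world satisfying every obligation exists (e.g. a=true, b=false, g=false, j=false, m=false, n=false, p=false, q=false, r=true, v=false, w=false); no atom is both obligatory and forbidden, so the set is consistent.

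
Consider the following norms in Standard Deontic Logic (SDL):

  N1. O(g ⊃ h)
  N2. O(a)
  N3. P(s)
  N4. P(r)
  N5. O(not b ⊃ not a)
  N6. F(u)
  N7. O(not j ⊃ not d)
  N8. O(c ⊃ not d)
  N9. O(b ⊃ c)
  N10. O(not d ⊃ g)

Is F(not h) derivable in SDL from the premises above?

Premise 2 gives O(a).
Premise 5, O(not b ⊃ not a), contraposes to O(a ⊃ b); with O(a) we get O(b).
From O(b) and premise 9, O(b ⊃ c), we obtain O(c).
Premise 8 is O(c ⊃ not d); since O(c), deontic closure gives O(not d).
Applying K to premise 10 (O(not d ⊃ g)) and O(not d) yields O(g).
From O(g) and premise 1, O(g ⊃ h), we obtain O(h).
Premises 3, 4, 6, 7 do not contribute to this derivation.
So O(h) holds, i.e. F(not h). The claim follows.

Yes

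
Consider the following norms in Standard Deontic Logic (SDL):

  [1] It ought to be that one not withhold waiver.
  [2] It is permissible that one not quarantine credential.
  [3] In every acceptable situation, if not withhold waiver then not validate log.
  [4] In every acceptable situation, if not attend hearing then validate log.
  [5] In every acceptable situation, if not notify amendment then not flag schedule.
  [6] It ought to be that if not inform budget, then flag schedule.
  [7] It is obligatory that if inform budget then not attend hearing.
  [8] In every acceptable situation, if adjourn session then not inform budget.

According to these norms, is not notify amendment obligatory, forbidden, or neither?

Premise 1 states O(¬withhold_waiver) outright.
Premise 3 is O(¬withhold_waiver → ¬validate_log); since O(¬withhold_waiver), deontic closure gives O(¬validate_log).
Premise 4, O(¬attend_hearing → validate_log), contraposes to O(¬validate_log → attend_hearing); with O(¬validate_log) we get O(attend_hearing).
The contrapositive of premise 7 (O(inform_budget → ¬attend_hearing)) is O(attend_hearing → ¬inform_budget), and O(attend_hearing) is already established, so O(¬inform_budget).
Premise 6 is O(¬inform_budget → flag_schedule); since O(¬inform_budget), deontic closure gives O(flag_schedule).
Premise 5, O(¬notify_amendment → ¬flag_schedule), contraposes to O(flag_schedule → notify_amendment); with O(flag_schedule) we get O(notify_amendment).
Premises 2, 8 do not contribute to this derivation.
Thus O(notify_amendment), which is F(¬notify_amendment): ¬notify_amendment is forbidden.

Forbidden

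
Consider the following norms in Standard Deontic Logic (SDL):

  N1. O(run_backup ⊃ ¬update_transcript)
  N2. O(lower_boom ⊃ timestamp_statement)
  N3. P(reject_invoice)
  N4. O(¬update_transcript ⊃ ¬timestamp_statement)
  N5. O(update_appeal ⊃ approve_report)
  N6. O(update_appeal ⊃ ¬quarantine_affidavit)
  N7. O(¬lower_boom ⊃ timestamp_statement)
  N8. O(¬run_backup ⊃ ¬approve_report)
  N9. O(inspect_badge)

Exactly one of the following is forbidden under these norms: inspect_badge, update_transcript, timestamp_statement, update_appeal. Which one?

update_appeal

By case analysis on lower_boom: premise 2 gives O(lower_boom ⊃ timestamp_statement) and premise 7 gives O(¬lower_boom ⊃ timestamp_statement), so O(timestamp_statement) either way.
Premise 4 is O(¬update_transcript ⊃ ¬timestamp_statement); contrapositively O(timestamp_statement ⊃ update_transcript). Since O(timestamp_statement) holds, K gives O(update_transcript).
Premise 1 is O(run_backup ⊃ ¬update_transcript); contrapositively O(update_transcript ⊃ ¬run_backup). Since O(update_transcript) holds, K gives O(¬run_backup).
Applying K to premise 8 (O(¬run_backup ⊃ ¬approve_report)) and O(¬run_backup) yields O(¬approve_report).
Premise 5, O(update_appeal ⊃ approve_report), contraposes to O(¬approve_report ⊃ ¬update_appeal); with O(¬approve_report) we get O(¬update_appeal).
So O(¬update_appeal) holds, i.e. update_appeal is forbidden. None of the other listed options is forbidden under the premises.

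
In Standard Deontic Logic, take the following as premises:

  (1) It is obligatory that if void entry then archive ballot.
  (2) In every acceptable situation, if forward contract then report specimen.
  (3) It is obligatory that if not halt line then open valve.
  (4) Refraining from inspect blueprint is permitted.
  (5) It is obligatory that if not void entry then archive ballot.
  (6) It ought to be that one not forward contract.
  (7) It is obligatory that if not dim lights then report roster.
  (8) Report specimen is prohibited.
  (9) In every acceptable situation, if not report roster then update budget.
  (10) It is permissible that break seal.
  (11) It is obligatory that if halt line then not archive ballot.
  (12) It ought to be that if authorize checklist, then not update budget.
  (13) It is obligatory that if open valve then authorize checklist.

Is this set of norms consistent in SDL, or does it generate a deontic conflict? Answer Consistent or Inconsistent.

Consistent

Premise 2 is O(forward_contract → report_specimen), but O(forward_contract) is not derivable from the premises, so it does not yield O(report_specimen).
So O(report_specimen) is not derivable, and the apparent clash with O(¬report_specimen) does not arise.
A world satisfying every obligation exists (e.g. archive_ballot=true, authorize_checklist=true, break_seal=false, dim_lights=false, forward_contract=false, halt_line=false, inspect_blueprint=false, open_valve=true, report_roster=true, report_specimen=false, update_budget=false, void_entry=false); no atom is both obligatory and forbidden, so the set is consistent.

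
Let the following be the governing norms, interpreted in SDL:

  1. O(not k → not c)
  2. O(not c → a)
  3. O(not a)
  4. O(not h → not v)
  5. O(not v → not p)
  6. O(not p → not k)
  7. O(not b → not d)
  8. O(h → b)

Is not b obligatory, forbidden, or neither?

Premise 3 gives O(not a).
Premise 2, O(not c → a), contraposes to O(not a → c); with O(not a) we get O(c).
The contrapositive of premise 1 (O(not k → not c)) is O(c → k), and O(c) is already established, so O(k).
Premise 6, O(not p → not k), contraposes to O(k → p); with O(k) we get O(p).
The contrapositive of premise 5 (O(not v → not p)) is O(p → v), and O(p) is already established, so O(v).
Premise 4, O(not h → not v), contraposes to O(v → h); with O(v) we get O(h).
From O(h) and premise 8, O(h → b), we obtain O(b).
Premise 7 does not contribute to this derivation.
Thus O(b), which is F(not b): not b is forbidden.

Forbidden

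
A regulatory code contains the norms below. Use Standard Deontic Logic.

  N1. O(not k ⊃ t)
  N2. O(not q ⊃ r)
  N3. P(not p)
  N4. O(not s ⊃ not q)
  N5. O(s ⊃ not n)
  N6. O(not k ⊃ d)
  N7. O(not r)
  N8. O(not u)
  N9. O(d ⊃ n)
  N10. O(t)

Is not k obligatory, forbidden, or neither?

From premise 7 we have O(not r).
Premise 2 is O(not q ⊃ r); contrapositively O(not r ⊃ q). Since O(not r) holds, K gives O(q).
Premise 4 is O(not s ⊃ not q); contrapositively O(q ⊃ s). Since O(q) holds, K gives O(s).
Premise 5 is O(s ⊃ not n); since O(s), deontic closure gives O(not n).
Premise 9 is O(d ⊃ n); contrapositively O(not n ⊃ not d). Since O(not n) holds, K gives O(not d).
Premise 6 is O(not k ⊃ d); contrapositively O(not d ⊃ k). Since O(not d) holds, K gives O(k).
Premises 1, 3, 8, 10 do not contribute to this derivation.
Thus O(k), which is F(not k): not k is forbidden.

Forbidden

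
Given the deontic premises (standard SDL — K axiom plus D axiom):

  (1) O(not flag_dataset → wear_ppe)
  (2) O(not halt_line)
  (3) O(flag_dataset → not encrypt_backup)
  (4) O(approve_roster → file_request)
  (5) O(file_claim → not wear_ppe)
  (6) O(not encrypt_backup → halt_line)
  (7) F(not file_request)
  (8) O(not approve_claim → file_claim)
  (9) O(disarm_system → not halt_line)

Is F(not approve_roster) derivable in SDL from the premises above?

No

Premise 4 is O(approve_roster → file_request); even if O(file_request) held, inferring O(approve_roster) would be affirming the consequent — invalid.
No other premise forces O(approve_roster). An ideal world satisfying every premise can still have not approve_roster true, so F(not approve_roster) is not derivable.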